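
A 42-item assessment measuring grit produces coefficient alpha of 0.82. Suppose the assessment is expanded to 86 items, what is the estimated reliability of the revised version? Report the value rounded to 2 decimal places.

n = 86/42 = 2.0476
r_new = (2.0476 × 0.82) / (1 + (2.0476 − 1) × 0.82)
     = 1.6790 / 1.8590 = 0.9032

0.90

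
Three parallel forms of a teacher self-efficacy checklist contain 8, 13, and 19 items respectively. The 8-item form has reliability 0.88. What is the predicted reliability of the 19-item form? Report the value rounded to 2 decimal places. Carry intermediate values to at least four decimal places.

The 13-item form is not needed; work directly from the 8-item form with n = 19/8 = 2.3750.
r_{19} = n·r / (1 + (n − 1)·r) = 2.0900 / 2.2100 ≈ 0.9457

0.95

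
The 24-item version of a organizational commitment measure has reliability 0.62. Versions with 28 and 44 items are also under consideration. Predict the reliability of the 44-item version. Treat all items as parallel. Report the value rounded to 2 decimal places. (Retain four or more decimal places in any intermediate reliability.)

0.75

The 28-item form is not needed; work directly from the 24-item form with n = 44/24 = 1.8333.
r_{44} = n·r / (1 + (n − 1)·r) = 1.1366 / 1.5166 ≈ 0.7494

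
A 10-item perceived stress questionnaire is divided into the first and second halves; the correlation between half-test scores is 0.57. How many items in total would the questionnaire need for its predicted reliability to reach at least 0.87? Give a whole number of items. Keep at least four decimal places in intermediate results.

r_full = 2(0.57)/(1 + 0.57) = 0.7261
Solve Spearman-Brown for n: n = 0.87(1 − 0.7261) / [0.7261(1 − 0.87)] = 2.5245
Items = 2.5245 × 10 ≈ 25.25 → 26

26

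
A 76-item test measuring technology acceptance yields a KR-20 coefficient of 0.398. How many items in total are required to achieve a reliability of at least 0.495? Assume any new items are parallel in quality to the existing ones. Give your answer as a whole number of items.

Rearranging the Spearman-Brown formula for n,
n = r_target (1 − r_old) / [ r_old (1 − r_target) ]
n = 0.495 × (1 − 0.398) / [ 0.398 × (1 − 0.495) ]
n = 0.297990 / 0.200990 ≈ 1.4826
So the test needs 1.4826 × 76 ≈ 112.68 items; rounding up, 113.

113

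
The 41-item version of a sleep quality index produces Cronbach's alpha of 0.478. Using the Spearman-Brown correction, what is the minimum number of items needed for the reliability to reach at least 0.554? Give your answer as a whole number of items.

Rearranging the Spearman-Brown formula for n,
n = r_target (1 − r_old) / [ r_old (1 − r_target) ]
n = 0.554(1 − 0.478) / [0.478(1 − 0.554)]
n = 0.289188 / 0.213188 ≈ 1.3565
So the test needs 1.3565 × 41 ≈ 55.62 items; rounding up, 56.

56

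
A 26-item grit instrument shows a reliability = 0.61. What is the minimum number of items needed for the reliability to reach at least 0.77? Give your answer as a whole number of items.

56

n = 0.77(1 − 0.61) / [0.61(1 − 0.77)]
n = 0.3003 / 0.1403 ≈ 2.1404
2.1404 × 26 = 55.65 → 56 items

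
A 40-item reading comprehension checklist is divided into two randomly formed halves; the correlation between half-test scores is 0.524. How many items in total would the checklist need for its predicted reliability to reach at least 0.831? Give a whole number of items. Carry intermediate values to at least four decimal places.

90

Corrected full-test reliability: r_full = 2 × 0.524 / (1 + 0.524) ≈ 0.6877
n = r_tgt(1 − r_full) / [r_full(1 − r_tgt)] = 0.831 × 0.3123 / (0.6877 × 0.169) ≈ 2.2330
Required items = 2.2330 × 40 = 89.32, so 90 items.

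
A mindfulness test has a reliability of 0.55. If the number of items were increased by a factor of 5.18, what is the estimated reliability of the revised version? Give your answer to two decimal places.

0.86

r_new = (5.18 × 0.55) / (1 + (5.18 − 1) × 0.55)
r_new = 2.8490 / 3.2990 ≈ 0.8636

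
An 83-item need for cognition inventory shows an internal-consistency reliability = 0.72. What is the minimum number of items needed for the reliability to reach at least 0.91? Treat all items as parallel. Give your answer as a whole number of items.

327

Spearman-Brown solved for the length factor n:
n = r_target (1 − r_old) / [ r_old (1 − r_target) ]
n = [0.91 × 0.28] / [0.72 × 0.09]
  = 0.2548 / 0.0648 = 3.9321
3.9321 × 83 = 326.36 → 327 items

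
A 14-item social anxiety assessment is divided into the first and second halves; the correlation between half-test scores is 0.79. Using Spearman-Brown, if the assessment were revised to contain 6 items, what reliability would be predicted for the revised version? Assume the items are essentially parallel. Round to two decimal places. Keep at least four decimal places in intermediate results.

0.76

Spearman-Brown correction (n = 2): r_full = 2·0.79/(1 + 0.79) = 0.8827
Then adjust to 6 items: n = 6/14 = 0.4286
r_new = n·r_full / (1 + (n − 1)·r_full) = 0.3783 / 0.4956 ≈ 0.7633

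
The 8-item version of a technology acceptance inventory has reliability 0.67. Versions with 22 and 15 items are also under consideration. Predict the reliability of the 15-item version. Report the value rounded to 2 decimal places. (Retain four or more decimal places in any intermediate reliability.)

0.79

Only the ratio of lengths matters: n = 15/8 = 1.8750
r_{15} = n·r / (1 + (n − 1)·r) = 1.2563 / 1.5863 ≈ 0.7920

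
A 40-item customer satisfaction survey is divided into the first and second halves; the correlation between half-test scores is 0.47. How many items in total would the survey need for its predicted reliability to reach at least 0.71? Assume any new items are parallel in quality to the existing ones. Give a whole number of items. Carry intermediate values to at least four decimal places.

56

Corrected full-test reliability: r_full = 2 × 0.47 / (1 + 0.47) ≈ 0.6395
Solve Spearman-Brown for n: n = 0.71(1 − 0.6395) / [0.6395(1 − 0.71)] = 1.3801
Required items = 1.3801 × 40 = 55.20, so 56 items.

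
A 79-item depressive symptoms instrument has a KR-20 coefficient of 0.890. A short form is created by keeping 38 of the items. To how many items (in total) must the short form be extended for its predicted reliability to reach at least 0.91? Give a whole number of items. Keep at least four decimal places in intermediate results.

99

Short-form reliability: n = 38/79 = 0.4810; r_38 = n·r/(1+(n−1)r) ≈ 0.7956
Length factor from the short form to reach 0.91: n' = 0.91(1 − 0.7956) / [0.7956(1 − 0.91)] ≈ 2.5977
Items = 2.5977 × 38 ≈ 98.71 → 99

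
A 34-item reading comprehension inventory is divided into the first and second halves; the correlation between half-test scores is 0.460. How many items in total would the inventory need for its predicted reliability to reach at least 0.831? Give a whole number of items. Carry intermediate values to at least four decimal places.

r_full = 2(0.460)/(1 + 0.460) = 0.6301
Solve Spearman-Brown for n: n = 0.831(1 − 0.6301) / [0.6301(1 − 0.831)] = 2.8866
Items = 2.8866 × 34 ≈ 98.14 → 99

99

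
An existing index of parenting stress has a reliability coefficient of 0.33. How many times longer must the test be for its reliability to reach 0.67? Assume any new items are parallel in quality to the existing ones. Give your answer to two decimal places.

4.12

n = 0.67 × (1 − 0.33) / [ 0.33 × (1 − 0.67) ]
  = 0.4489 / 0.1089 = 4.1221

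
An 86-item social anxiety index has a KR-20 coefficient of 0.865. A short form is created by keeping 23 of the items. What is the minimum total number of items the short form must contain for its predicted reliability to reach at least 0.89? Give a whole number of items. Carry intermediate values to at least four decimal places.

Short-form reliability: n = 23/86 = 0.2674; r_23 = n·r/(1+(n−1)r) ≈ 0.6315
Then solve for n' with r_old = 0.6315, r_target = 0.89: n' = 0.89(1 − 0.6315)/[0.6315(1 − 0.89)] = 4.7213
Total items = 4.7213 × 23 = 108.59, rounded up to 109.

109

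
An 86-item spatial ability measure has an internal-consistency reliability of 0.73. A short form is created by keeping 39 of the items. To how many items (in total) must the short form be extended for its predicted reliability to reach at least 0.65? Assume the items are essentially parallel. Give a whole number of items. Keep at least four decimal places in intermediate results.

Short-form reliability: n = 39/86 = 0.4535; r_39 = n·r/(1+(n−1)r) ≈ 0.5508
Length factor from the short form to reach 0.65: n' = 0.65(1 − 0.5508) / [0.5508(1 − 0.65)] ≈ 1.5146
Items = 1.5146 × 39 ≈ 59.07 → 60

60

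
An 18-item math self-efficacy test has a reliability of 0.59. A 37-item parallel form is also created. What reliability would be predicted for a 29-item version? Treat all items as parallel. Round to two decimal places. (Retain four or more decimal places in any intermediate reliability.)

The 37-item form is not needed; work directly from the 18-item form with n = 29/18 = 1.6111.
r_{29} = n·r / (1 + (n − 1)·r) = 0.9505 / 1.3605 ≈ 0.6986

0.70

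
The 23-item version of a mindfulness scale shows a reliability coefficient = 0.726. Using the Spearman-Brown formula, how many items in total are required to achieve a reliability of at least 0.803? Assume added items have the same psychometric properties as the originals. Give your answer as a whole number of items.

Invert Spearman-Brown to solve for n:
n = r_target (1 − r_old) / [ r_old (1 − r_target) ]
n = 0.803(1 − 0.726) / [0.726(1 − 0.803)]
  = 0.220022 / 0.143022 = 1.5384
So the test needs 1.5384 × 23 ≈ 35.38 items; rounding up, 36.

36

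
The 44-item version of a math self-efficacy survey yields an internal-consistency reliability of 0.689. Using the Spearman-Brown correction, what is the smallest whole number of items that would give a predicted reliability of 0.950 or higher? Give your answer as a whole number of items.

378

Spearman-Brown solved for the length factor n:
n = r*(1 − r) / [ r (1 − r*) ]
n = 0.950 × (1 − 0.689) / [ 0.689 × (1 − 0.950) ]
  = 0.295450 / 0.034450 = 8.5762
So the test needs 8.5762 × 44 ≈ 377.35 items; rounding up, 378.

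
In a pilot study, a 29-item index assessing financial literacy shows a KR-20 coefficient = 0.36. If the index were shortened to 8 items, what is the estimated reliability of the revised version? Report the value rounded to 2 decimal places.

0.13

n = 8/29 = 0.2759
r_new = (0.2759 × 0.36) / (1 + (0.2759 − 1) × 0.36)
r_new = 0.0993 / 0.7393 ≈ 0.1343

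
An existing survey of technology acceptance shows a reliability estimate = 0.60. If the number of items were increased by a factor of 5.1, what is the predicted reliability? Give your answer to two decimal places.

0.88

r_new = 5.1·0.60 / [1 + (5.1 − 1)·0.60]
     = 3.0600 / 3.4600 = 0.8844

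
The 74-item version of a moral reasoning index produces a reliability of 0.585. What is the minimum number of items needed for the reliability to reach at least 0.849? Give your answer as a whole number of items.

296

n = [0.849 × 0.415] / [0.585 × 0.151]
n = 0.352335 / 0.088335 ≈ 3.9886
Items needed = n × 74 = 3.9886 × 74 ≈ 295.16 → round up to 296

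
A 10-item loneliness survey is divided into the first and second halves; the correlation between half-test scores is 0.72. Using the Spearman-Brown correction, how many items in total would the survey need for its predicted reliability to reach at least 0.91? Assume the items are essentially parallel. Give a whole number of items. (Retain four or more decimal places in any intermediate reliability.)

20

r_full = 2(0.72)/(1 + 0.72) = 0.8372
Solve Spearman-Brown for n: n = 0.91(1 − 0.8372) / [0.8372(1 − 0.91)] = 1.9662
Required items = 1.9662 × 10 = 19.66, so 20 items.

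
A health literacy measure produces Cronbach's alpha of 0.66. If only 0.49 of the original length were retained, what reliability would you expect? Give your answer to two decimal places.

0.49

r_new = (0.49 × 0.66) / (1 + (0.49 − 1) × 0.66)
r_new = 0.3234 / 0.6634 ≈ 0.4875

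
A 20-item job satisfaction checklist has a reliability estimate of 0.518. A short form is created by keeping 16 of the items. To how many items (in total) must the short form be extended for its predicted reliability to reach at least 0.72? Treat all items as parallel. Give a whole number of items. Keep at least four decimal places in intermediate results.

First, r for the 16-item form: n = 16/20 = 0.8000, so r_16 = 0.8000·0.518/(1 + (0.8000 − 1)·0.518) = 0.4623
Then solve for n' with r_old = 0.4623, r_target = 0.72: n' = 0.72(1 − 0.4623)/[0.4623(1 − 0.72)] = 2.9908
Total items = 2.9908 × 16 = 47.85, rounded up to 48.

48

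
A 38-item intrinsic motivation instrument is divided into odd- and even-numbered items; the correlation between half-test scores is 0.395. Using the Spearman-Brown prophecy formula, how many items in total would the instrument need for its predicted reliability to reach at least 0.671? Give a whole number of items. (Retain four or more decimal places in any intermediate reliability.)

60

r_full = 2(0.395)/(1 + 0.395) = 0.5663
Solve Spearman-Brown for n: n = 0.671(1 − 0.5663) / [0.5663(1 − 0.671)] = 1.5620
Required items = 1.5620 × 38 = 59.36, so 60 items.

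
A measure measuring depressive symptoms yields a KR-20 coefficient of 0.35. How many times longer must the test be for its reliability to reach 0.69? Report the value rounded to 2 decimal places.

n = [0.69 × 0.65] / [0.35 × 0.31]
n = 0.4485 / 0.1085 ≈ 4.1336

4.13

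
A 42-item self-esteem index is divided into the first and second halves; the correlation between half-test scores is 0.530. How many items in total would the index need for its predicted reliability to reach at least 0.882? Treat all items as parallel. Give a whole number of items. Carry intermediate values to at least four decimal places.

r_full = 2(0.530)/(1 + 0.530) = 0.6928
Solve Spearman-Brown for n: n = 0.882(1 − 0.6928) / [0.6928(1 − 0.882)] = 3.3144
Required items = 3.3144 × 42 = 139.20, so 140 items.

140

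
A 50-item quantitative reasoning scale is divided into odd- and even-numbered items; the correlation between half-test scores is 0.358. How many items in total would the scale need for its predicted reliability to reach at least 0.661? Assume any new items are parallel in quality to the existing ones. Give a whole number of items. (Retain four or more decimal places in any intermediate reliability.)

88

r_full = 2(0.358)/(1 + 0.358) = 0.5272
Solve Spearman-Brown for n: n = 0.661(1 − 0.5272) / [0.5272(1 − 0.661)] = 1.7487
Items = 1.7487 × 50 ≈ 87.44 → 88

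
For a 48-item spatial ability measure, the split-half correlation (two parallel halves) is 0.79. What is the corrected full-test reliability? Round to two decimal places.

0.88

r_full = 2(0.79) / (1 + 0.79)
       = 1.5800 / 1.7900 = 0.8827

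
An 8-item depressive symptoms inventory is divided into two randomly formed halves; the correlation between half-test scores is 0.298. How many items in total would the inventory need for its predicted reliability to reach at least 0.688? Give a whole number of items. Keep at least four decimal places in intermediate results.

21

r_full = 2(0.298)/(1 + 0.298) = 0.4592
Solve Spearman-Brown for n: n = 0.688(1 − 0.4592) / [0.4592(1 − 0.688)] = 2.5970
Required items = 2.5970 × 8 = 20.78, so 21 items.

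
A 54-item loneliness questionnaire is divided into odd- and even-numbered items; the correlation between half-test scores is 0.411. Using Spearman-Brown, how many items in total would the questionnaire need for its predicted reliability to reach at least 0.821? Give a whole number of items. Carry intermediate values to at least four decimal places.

r_full = 2(0.411)/(1 + 0.411) = 0.5826
Solve Spearman-Brown for n: n = 0.821(1 − 0.5826) / [0.5826(1 − 0.821)] = 3.2860
Required items = 3.2860 × 54 = 177.44, so 178 items.

178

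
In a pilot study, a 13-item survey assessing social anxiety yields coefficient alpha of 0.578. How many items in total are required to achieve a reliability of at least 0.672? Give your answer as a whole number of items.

n = 0.672 × (1 − 0.578) / [ 0.578 × (1 − 0.672) ]
n = 0.283584 / 0.189584 ≈ 1.4958
So the test needs 1.4958 × 13 ≈ 19.45 items; rounding up, 20.

20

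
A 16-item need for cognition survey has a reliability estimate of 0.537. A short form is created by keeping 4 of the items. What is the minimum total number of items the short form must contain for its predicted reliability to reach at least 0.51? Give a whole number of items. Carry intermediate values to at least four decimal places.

Short-form reliability: n = 4/16 = 0.2500; r_4 = n·r/(1+(n−1)r) ≈ 0.2248
Length factor from the short form to reach 0.51: n' = 0.51(1 − 0.2248) / [0.2248(1 − 0.51)] ≈ 3.5891
Items = 3.5891 × 4 ≈ 14.36 → 15

15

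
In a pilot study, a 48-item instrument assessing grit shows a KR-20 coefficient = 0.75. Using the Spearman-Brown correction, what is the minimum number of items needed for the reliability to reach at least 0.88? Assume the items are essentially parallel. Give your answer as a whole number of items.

118

Invert Spearman-Brown to solve for n:
n = r*(1 − r) / [ r (1 − r*) ]
n = [0.88 × 0.25] / [0.75 × 0.12]
n = 0.2200 / 0.0900 ≈ 2.4444
2.4444 × 48 = 117.33 → 118 items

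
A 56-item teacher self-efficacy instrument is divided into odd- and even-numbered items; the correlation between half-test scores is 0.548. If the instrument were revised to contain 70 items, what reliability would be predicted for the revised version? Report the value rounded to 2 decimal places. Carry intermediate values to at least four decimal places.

0.75

Full-test reliability from the split-half r: r_full = 2(0.548)/(1 + 0.548) = 0.7080
Length factor from 56 to 70 items: n = 70/56 = 1.2500
r_new = n·r_full / (1 + (n − 1)·r_full) = 0.8850 / 1.1770 ≈ 0.7519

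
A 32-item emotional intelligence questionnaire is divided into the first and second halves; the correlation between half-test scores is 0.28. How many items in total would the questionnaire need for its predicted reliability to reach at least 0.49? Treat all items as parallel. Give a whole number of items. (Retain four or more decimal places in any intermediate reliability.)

r_full = 2(0.28)/(1 + 0.28) = 0.4375
Solve Spearman-Brown for n: n = 0.49(1 − 0.4375) / [0.4375(1 − 0.49)] = 1.2353
Items = 1.2353 × 32 ≈ 39.53 → 40

40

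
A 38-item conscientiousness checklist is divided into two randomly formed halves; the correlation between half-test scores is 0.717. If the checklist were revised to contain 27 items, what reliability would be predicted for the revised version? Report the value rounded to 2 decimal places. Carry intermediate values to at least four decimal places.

Full-test reliability from the split-half r: r_full = 2(0.717)/(1 + 0.717) = 0.8352
Length factor from 38 to 27 items: n = 27/38 = 0.7105
r_new = n·r_full / (1 + (n − 1)·r_full) = 0.5934 / 0.7582 ≈ 0.7826

0.78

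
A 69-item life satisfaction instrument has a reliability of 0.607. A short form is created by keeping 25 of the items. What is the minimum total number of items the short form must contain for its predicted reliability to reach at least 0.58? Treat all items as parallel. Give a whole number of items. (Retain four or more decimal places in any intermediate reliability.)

First, r for the 25-item form: n = 25/69 = 0.3623, so r_25 = 0.3623·0.607/(1 + (0.3623 − 1)·0.607) = 0.3588
Length factor from the short form to reach 0.58: n' = 0.58(1 − 0.3588) / [0.3588(1 − 0.58)] ≈ 2.4679
Total items = 2.4679 × 25 = 61.70, rounded up to 62.

62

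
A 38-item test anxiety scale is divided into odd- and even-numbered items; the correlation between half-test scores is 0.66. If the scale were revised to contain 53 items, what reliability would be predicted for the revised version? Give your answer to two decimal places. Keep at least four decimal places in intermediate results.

0.84

Spearman-Brown correction (n = 2): r_full = 2·0.66/(1 + 0.66) = 0.7952
Then adjust to 53 items: n = 53/38 = 1.3947
r_new = n·r_full / (1 + (n − 1)·r_full) = 1.1091 / 1.3139 ≈ 0.8441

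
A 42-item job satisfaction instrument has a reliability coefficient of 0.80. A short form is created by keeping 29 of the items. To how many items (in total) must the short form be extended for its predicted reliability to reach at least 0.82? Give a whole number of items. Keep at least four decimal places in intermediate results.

Short-form reliability: n = 29/42 = 0.6905; r_29 = n·r/(1+(n−1)r) ≈ 0.7342
Then solve for n' with r_old = 0.7342, r_target = 0.82: n' = 0.82(1 − 0.7342)/[0.7342(1 − 0.82)] = 1.6492
Total items = 1.6492 × 29 = 47.83, rounded up to 48.

48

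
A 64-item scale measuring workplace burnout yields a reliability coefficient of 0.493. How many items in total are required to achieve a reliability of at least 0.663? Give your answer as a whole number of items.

Spearman-Brown solved for the length factor n:
n = r*(1 − r) / [ r (1 − r*) ]
n = 0.663 × (1 − 0.493) / [ 0.493 × (1 − 0.663) ]
n = 0.336141 / 0.166141 ≈ 2.0232
Items needed = n × 64 = 2.0232 × 64 ≈ 129.48 → round up to 130

130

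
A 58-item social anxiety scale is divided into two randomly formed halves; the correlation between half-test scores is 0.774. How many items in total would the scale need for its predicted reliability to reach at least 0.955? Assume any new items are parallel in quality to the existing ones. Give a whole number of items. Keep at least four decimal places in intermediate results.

180

r_full = 2(0.774)/(1 + 0.774) = 0.8726
Solve Spearman-Brown for n: n = 0.955(1 − 0.8726) / [0.8726(1 − 0.955)] = 3.0985
Items = 3.0985 × 58 ≈ 179.71 → 180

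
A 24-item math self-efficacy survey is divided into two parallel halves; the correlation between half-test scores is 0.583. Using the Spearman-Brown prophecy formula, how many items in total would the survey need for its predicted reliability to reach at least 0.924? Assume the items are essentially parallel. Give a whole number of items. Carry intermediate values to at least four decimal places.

105

Corrected full-test reliability: r_full = 2 × 0.583 / (1 + 0.583) ≈ 0.7366
Solve Spearman-Brown for n: n = 0.924(1 − 0.7366) / [0.7366(1 − 0.924)] = 4.3475
Items = 4.3475 × 24 ≈ 104.34 → 105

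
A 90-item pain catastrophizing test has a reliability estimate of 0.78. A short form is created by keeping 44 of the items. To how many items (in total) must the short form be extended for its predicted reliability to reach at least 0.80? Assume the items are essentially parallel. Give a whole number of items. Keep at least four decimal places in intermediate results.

102

First, r for the 44-item form: n = 44/90 = 0.4889, so r_44 = 0.4889·0.78/(1 + (0.4889 − 1)·0.78) = 0.6342
Then solve for n' with r_old = 0.6342, r_target = 0.80: n' = 0.80(1 − 0.6342)/[0.6342(1 − 0.80)] = 2.3072
Items = 2.3072 × 44 ≈ 101.52 → 102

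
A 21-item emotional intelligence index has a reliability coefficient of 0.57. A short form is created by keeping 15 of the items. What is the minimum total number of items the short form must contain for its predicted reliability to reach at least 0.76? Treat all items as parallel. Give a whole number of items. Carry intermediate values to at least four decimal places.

First, r for the 15-item form: n = 15/21 = 0.7143, so r_15 = 0.7143·0.57/(1 + (0.7143 − 1)·0.57) = 0.4864
Then solve for n' with r_old = 0.4864, r_target = 0.76: n' = 0.76(1 − 0.4864)/[0.4864(1 − 0.76)] = 3.3438
Items = 3.3438 × 15 ≈ 50.16 → 51

51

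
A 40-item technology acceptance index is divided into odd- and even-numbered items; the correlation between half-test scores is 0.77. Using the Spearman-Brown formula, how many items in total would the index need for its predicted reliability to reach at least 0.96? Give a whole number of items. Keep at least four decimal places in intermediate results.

144

Corrected full-test reliability: r_full = 2 × 0.77 / (1 + 0.77) ≈ 0.8701
Solve Spearman-Brown for n: n = 0.96(1 − 0.8701) / [0.8701(1 − 0.96)] = 3.5830
Required items = 3.5830 × 40 = 143.32, so 144 items.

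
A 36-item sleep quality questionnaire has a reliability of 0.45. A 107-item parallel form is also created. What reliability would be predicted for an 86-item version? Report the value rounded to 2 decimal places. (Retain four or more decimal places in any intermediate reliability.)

The 107-item form is not needed; work directly from the 36-item form with n = 86/36 = 2.3889.
r_{86} = n·r / (1 + (n − 1)·r) = 1.0750 / 1.6250 ≈ 0.6615

0.66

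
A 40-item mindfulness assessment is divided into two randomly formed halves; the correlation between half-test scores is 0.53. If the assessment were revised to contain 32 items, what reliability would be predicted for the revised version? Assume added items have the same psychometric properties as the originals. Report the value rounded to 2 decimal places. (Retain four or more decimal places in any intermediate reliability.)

Full-test reliability from the split-half r: r_full = 2(0.53)/(1 + 0.53) = 0.6928
Then adjust to 32 items: n = 32/40 = 0.8000
r_new = n·r_full / (1 + (n − 1)·r_full) = 0.5542 / 0.8614 ≈ 0.6434

0.64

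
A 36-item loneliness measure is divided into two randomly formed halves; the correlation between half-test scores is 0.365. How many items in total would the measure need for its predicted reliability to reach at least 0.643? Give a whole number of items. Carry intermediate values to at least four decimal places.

57

r_full = 2(0.365)/(1 + 0.365) = 0.5348
n = r_tgt(1 − r_full) / [r_full(1 − r_tgt)] = 0.643 × 0.4652 / (0.5348 × 0.357) ≈ 1.5667
Required items = 1.5667 × 36 = 56.40, so 57 items.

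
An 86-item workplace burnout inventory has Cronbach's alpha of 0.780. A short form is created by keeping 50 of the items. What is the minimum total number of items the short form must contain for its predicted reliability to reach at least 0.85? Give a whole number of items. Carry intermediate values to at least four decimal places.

138

Short-form reliability: n = 50/86 = 0.5814; r_50 = n·r/(1+(n−1)r) ≈ 0.6733
Then solve for n' with r_old = 0.6733, r_target = 0.85: n' = 0.85(1 − 0.6733)/[0.6733(1 − 0.85)] = 2.7496
Items = 2.7496 × 50 ≈ 137.48 → 138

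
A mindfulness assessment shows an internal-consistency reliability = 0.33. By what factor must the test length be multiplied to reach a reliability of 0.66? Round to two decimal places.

3.94

n = 0.66(1 − 0.33) / [0.33(1 − 0.66)]
n = 0.4422 / 0.1122 ≈ 3.9412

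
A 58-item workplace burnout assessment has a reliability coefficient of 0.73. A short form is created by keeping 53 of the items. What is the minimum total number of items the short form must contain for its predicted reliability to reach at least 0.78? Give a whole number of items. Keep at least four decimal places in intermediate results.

First, r for the 53-item form: n = 53/58 = 0.9138, so r_53 = 0.9138·0.73/(1 + (0.9138 − 1)·0.73) = 0.7119
Then solve for n' with r_old = 0.7119, r_target = 0.78: n' = 0.78(1 − 0.7119)/[0.7119(1 − 0.78)] = 1.4348
Items = 1.4348 × 53 ≈ 76.04 → 77

77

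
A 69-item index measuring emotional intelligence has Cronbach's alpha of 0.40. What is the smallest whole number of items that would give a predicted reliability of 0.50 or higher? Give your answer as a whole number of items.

Invert Spearman-Brown to solve for n:
n = r_target (1 − r_old) / [ r_old (1 − r_target) ]
n = [0.50 × 0.60] / [0.40 × 0.50]
n = 0.3000 / 0.2000 ≈ 1.5000
Items needed = n × 69 = 1.5000 × 69 ≈ 103.50 → round up to 104

104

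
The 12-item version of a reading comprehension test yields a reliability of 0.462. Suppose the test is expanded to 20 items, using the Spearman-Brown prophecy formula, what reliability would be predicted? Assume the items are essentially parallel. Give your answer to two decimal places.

0.59

n = 20/12 = 1.6667
r_new = 1.6667·0.462 / [1 + (1.6667 − 1)·0.462]
     = 0.7700 / 1.3080 = 0.5887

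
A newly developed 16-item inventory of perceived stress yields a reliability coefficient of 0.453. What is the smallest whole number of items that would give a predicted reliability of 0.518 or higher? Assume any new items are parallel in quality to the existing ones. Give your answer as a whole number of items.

21

Rearranging the Spearman-Brown formula for n,
n = r_target (1 − r_old) / [ r_old (1 − r_target) ]
n = 0.518 × (1 − 0.453) / [ 0.453 × (1 − 0.518) ]
  = 0.283346 / 0.218346 = 1.2977
1.2977 × 16 = 20.76 → 21 items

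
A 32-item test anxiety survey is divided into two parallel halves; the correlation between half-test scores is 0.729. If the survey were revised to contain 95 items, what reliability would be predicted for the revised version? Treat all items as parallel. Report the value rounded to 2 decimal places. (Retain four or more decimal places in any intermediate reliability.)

0.94

Spearman-Brown correction (n = 2): r_full = 2·0.729/(1 + 0.729) = 0.8433
Length factor from 32 to 95 items: n = 95/32 = 2.9688
r_new = n·r_full / (1 + (n − 1)·r_full) = 2.5036 / 2.6603 ≈ 0.9411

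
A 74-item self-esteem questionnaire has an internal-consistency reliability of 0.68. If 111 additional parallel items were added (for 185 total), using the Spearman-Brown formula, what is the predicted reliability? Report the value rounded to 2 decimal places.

0.84

The new length is 185/74 = 2.5 times the old.
r_new = (2.5 × 0.68) / (1 + (2.5 − 1) × 0.68)
     = 1.7000 / 2.0200 = 0.8416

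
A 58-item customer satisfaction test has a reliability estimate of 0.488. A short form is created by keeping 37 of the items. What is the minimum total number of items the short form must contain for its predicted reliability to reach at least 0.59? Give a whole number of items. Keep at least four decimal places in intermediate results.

88

Short-form reliability: n = 37/58 = 0.6379; r_37 = n·r/(1+(n−1)r) ≈ 0.3781
Then solve for n' with r_old = 0.3781, r_target = 0.59: n' = 0.59(1 − 0.3781)/[0.3781(1 − 0.59)] = 2.3669
Total items = 2.3669 × 37 = 87.58, rounded up to 88.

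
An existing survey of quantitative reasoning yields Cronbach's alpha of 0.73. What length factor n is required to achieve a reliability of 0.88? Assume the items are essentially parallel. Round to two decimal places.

2.71

Spearman-Brown solved for the length factor n:
n = r*(1 − r) / [ r (1 − r*) ]
n = 0.88 × (1 − 0.73) / [ 0.73 × (1 − 0.88) ]
n = 0.2376 / 0.0876 ≈ 2.7123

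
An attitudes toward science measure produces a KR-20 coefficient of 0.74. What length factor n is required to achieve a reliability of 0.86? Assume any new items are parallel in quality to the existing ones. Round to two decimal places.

2.16

Spearman-Brown solved for the length factor n:
n = r_target (1 − r_old) / [ r_old (1 − r_target) ]
n = [0.86 × 0.26] / [0.74 × 0.14]
n = 0.2236 / 0.1036 ≈ 2.1583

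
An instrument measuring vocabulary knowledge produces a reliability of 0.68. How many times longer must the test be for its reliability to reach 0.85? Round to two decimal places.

Rearranging the Spearman-Brown formula for n,
n = r*(1 − r) / [ r (1 − r*) ]
n = 0.85(1 − 0.68) / [0.68(1 − 0.85)]
  = 0.2720 / 0.1020 = 2.6667

2.67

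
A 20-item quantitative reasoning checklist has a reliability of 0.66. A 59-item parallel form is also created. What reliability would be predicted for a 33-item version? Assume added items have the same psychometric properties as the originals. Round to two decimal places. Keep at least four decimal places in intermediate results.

Only the ratio of lengths matters: n = 33/20 = 1.6500
r_{33} = n·r / (1 + (n − 1)·r) = 1.0890 / 1.4290 ≈ 0.7621

0.76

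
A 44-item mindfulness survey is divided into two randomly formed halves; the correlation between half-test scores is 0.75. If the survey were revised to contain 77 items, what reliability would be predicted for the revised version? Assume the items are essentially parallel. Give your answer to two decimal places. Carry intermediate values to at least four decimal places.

0.91

Spearman-Brown correction (n = 2): r_full = 2·0.75/(1 + 0.75) = 0.8571
Then adjust to 77 items: n = 77/44 = 1.7500
r_new = n·r_full / (1 + (n − 1)·r_full) = 1.4999 / 1.6428 ≈ 0.9130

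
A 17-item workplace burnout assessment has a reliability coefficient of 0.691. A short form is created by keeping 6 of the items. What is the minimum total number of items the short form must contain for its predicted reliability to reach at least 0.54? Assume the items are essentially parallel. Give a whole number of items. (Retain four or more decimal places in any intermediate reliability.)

9

First, r for the 6-item form: n = 6/17 = 0.3529, so r_6 = 0.3529·0.691/(1 + (0.3529 − 1)·0.691) = 0.4411
Length factor from the short form to reach 0.54: n' = 0.54(1 − 0.4411) / [0.4411(1 − 0.54)] ≈ 1.4874
Total items = 1.4874 × 6 = 8.92, rounded up to 9.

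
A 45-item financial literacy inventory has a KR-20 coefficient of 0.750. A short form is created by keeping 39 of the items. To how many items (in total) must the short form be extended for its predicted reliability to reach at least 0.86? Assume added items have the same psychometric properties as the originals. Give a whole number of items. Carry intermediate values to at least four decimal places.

93

Short-form reliability: n = 39/45 = 0.8667; r_39 = n·r/(1+(n−1)r) ≈ 0.7222
Length factor from the short form to reach 0.86: n' = 0.86(1 − 0.7222) / [0.7222(1 − 0.86)] ≈ 2.3629
Items = 2.3629 × 39 ≈ 92.15 → 93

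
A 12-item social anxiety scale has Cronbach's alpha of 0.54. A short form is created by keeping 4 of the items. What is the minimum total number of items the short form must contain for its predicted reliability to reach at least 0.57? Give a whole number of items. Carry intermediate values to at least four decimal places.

First, r for the 4-item form: n = 4/12 = 0.3333, so r_4 = 0.3333·0.54/(1 + (0.3333 − 1)·0.54) = 0.2812
Length factor from the short form to reach 0.57: n' = 0.57(1 − 0.2812) / [0.2812(1 − 0.57)] ≈ 3.3884
Items = 3.3884 × 4 ≈ 13.55 → 14

14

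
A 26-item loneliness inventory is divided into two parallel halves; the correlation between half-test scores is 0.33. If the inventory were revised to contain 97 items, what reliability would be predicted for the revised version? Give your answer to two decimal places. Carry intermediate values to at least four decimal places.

0.79

Spearman-Brown correction (n = 2): r_full = 2·0.33/(1 + 0.33) = 0.4962
Then adjust to 97 items: n = 97/26 = 3.7308
r_new = n·r_full / (1 + (n − 1)·r_full) = 1.8512 / 2.3550 ≈ 0.7861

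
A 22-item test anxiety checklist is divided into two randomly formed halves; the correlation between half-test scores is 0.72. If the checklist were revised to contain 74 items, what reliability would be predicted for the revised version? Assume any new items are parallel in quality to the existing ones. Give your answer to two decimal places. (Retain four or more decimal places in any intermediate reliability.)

Spearman-Brown correction (n = 2): r_full = 2·0.72/(1 + 0.72) = 0.8372
Length factor from 22 to 74 items: n = 74/22 = 3.3636
r_new = n·r_full / (1 + (n − 1)·r_full) = 2.8160 / 2.9788 ≈ 0.9453

0.95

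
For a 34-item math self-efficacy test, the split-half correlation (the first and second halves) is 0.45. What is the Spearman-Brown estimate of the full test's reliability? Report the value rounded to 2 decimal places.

Each half is half the length of the full test, so the full test is n = 2 times a half.
r_full = 2(0.45) / (1 + 0.45)
r_full = 0.9000 / 1.4500 ≈ 0.6207

0.62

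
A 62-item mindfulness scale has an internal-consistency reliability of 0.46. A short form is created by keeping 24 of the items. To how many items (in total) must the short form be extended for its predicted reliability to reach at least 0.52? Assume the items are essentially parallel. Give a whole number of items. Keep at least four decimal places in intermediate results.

Short-form reliability: n = 24/62 = 0.3871; r_24 = n·r/(1+(n−1)r) ≈ 0.2480
Length factor from the short form to reach 0.52: n' = 0.52(1 − 0.2480) / [0.2480(1 − 0.52)] ≈ 3.2849
Items = 3.2849 × 24 ≈ 78.84 → 79

79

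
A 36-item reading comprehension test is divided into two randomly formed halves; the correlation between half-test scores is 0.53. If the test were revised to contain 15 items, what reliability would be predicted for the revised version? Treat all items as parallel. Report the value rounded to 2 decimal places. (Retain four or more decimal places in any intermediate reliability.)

0.48

First correct the split-half correlation to full-test reliability: r_full = 2 × 0.53 / (1 + 0.53) ≈ 0.6928
Then adjust to 15 items: n = 15/36 = 0.4167
r_new = n·r_full / (1 + (n − 1)·r_full) = 0.2887 / 0.5959 ≈ 0.4845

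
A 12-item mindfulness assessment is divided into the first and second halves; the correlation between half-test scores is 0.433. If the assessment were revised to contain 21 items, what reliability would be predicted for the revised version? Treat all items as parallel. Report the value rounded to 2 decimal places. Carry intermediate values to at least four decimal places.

First correct the split-half correlation to full-test reliability: r_full = 2 × 0.433 / (1 + 0.433) ≈ 0.6043
Then adjust to 21 items: n = 21/12 = 1.7500
r_new = n·r_full / (1 + (n − 1)·r_full) = 1.0575 / 1.4532 ≈ 0.7277

0.73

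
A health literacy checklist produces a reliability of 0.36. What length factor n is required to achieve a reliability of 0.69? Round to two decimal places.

3.96

n = [0.69 × 0.64] / [0.36 × 0.31]
n = 0.4416 / 0.1116 ≈ 3.9570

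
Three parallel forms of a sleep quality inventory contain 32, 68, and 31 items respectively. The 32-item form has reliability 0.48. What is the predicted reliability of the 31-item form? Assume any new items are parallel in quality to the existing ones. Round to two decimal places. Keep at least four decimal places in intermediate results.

Only the ratio of lengths matters: n = 31/32 = 0.9688
r_{31} = n·r / (1 + (n − 1)·r) = 0.4650 / 0.9850 ≈ 0.4721

0.47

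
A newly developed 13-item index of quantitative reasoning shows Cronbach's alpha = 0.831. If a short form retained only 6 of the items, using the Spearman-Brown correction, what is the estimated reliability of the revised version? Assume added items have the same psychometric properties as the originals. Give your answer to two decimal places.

0.69

Length ratio n = 6/13 = 0.4615
r_new = (0.4615 × 0.831) / (1 + (0.4615 − 1) × 0.831)
     = 0.3835 / 0.5525 = 0.6941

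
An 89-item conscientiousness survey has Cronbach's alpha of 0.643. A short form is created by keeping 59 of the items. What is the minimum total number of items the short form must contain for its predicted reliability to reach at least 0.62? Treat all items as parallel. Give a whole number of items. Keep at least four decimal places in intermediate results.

81

First, r for the 59-item form: n = 59/89 = 0.6629, so r_59 = 0.6629·0.643/(1 + (0.6629 − 1)·0.643) = 0.5442
Length factor from the short form to reach 0.62: n' = 0.62(1 − 0.5442) / [0.5442(1 − 0.62)] ≈ 1.3665
Total items = 1.3665 × 59 = 80.62, rounded up to 81.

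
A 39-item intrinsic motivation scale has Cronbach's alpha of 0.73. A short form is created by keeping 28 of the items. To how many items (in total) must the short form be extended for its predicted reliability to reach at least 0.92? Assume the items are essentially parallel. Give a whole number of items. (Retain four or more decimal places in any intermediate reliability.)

166

Short-form reliability: n = 28/39 = 0.7179; r_28 = n·r/(1+(n−1)r) ≈ 0.6600
Length factor from the short form to reach 0.92: n' = 0.92(1 − 0.6600) / [0.6600(1 − 0.92)] ≈ 5.9242
Total items = 5.9242 × 28 = 165.88, rounded up to 166.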